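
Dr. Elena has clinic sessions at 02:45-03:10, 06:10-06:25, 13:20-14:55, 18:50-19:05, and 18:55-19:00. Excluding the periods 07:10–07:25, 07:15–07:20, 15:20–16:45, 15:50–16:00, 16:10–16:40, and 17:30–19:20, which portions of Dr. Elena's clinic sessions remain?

02:45–03:10, 06:10–06:25, 13:20–14:55

A, merged: 02:45–03:10, 06:10–06:25, 13:20–14:55, 18:50–19:05.
B, merged: 07:10–07:25, 15:20–16:45, 17:30–19:20.
02:45–03:10 is untouched.
06:10–06:25 is untouched.
13:20–14:55 is untouched.
18:50–19:05 lies entirely inside B → drops out.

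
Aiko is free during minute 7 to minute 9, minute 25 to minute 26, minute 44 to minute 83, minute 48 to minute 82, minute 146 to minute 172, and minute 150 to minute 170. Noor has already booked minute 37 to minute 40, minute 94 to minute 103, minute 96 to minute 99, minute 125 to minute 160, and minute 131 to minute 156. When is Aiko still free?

minute 7 to minute 9, minute 25 to minute 26, minute 44 to minute 83, minute 160 to minute 172

Merge the first list: minute 7 to minute 9, minute 25 to minute 26, minute 44 to minute 83, minute 146 to minute 172.
Merge the second list: minute 37 to minute 40, minute 94 to minute 103, minute 125 to minute 160.
minute 7 to minute 9 is untouched.
minute 25 to minute 26 is untouched.
minute 44 to minute 83 is untouched.
minute 146 to minute 172 with B removed leaves minute 160 to minute 172.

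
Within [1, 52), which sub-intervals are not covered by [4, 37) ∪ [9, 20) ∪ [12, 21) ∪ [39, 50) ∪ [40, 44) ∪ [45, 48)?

[1, 4) ∪ [37, 39) ∪ [50, 52)

The merged coverage is [4, 37), [39, 50).
Complement within [1, 52): [1, 4), [37, 39), [50, 52).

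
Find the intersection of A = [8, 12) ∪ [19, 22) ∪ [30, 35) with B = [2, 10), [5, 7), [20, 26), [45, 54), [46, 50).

B, merged: [2, 10), [20, 26), [45, 54).
[8, 12) overlaps B on [8, 10).
[19, 22) overlaps B on [20, 22).
[30, 35) falls entirely outside B.

[8, 10) ∪ [20, 22)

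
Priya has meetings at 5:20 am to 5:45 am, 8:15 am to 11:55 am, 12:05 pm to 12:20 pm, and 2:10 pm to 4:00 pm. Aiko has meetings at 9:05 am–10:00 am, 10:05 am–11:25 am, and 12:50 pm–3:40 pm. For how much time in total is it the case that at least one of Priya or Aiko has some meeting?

A ∪ B = 5:20 am–5:45 am, 8:15 am–11:55 am, 12:05 pm–12:20 pm, 12:50 pm–4:00 pm.
Total: 25 min + 3 h 40 min + 15 min + 3 h 10 min = 7 h 30 min.

7 h 30 min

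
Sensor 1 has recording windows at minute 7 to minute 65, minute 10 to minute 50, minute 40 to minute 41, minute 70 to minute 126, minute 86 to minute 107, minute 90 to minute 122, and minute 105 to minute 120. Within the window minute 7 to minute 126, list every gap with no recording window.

minute 65 to minute 70

Covered (merged): minute 7 to minute 65, minute 70 to minute 126.
Complement within minute 7 to minute 126: minute 65 to minute 70.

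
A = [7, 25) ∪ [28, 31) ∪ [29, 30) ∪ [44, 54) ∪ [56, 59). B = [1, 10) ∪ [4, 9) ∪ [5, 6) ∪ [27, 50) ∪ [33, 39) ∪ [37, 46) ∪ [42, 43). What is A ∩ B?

[7, 10) ∪ [28, 31) ∪ [44, 50)

Merge the first list: [7, 25), [28, 31), [44, 54), [56, 59).
Merge the second list: [1, 10), [27, 50).
[7, 25) overlaps B on [7, 10).
[28, 31) overlaps B on [28, 31).
[44, 54) overlaps B on [44, 50).
[56, 59) falls entirely outside B.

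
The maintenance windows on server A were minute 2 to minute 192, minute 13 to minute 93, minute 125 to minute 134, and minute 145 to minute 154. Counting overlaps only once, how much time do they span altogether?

190 minutes

Merged: minute 2 to minute 192.
Length: 190 minutes.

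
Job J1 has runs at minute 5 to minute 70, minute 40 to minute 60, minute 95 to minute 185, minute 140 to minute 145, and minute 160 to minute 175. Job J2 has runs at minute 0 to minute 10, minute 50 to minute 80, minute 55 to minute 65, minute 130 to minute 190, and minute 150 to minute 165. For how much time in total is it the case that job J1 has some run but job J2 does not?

75 minutes

Merge the first list: minute 5 to minute 70, minute 95 to minute 185.
Merge the second list: minute 0 to minute 10, minute 50 to minute 80, minute 130 to minute 190.
A \ B = minute 10 to minute 50, minute 95 to minute 130.
Total: 40 minutes + 35 minutes = 75 minutes.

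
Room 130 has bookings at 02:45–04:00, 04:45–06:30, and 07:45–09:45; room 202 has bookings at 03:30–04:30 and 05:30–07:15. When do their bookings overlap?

02:45–04:00 meets the second set on 03:30–04:00.
04:45–06:30 meets the second set on 05:30–06:30.
07:45–09:45: no overlap with the second set.

03:30–04:00, 05:30–06:30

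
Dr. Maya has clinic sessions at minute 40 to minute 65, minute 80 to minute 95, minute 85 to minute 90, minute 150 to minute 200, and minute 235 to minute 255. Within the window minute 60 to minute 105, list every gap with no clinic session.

minute 65 to minute 80, minute 95 to minute 105

The merged coverage is minute 40 to minute 65, minute 80 to minute 95, minute 150 to minute 200, minute 235 to minute 255.
Gaps within minute 60 to minute 105: minute 65 to minute 80, minute 95 to minute 105.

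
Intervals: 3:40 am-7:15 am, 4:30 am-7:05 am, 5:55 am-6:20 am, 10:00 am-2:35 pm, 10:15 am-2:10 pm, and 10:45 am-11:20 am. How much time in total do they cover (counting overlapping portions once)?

8 h 10 min

Merged: 3:40 am–7:15 am, 10:00 am–2:35 pm.
Lengths: 3 h 35 min + 4 h 35 min = 8 h 10 min.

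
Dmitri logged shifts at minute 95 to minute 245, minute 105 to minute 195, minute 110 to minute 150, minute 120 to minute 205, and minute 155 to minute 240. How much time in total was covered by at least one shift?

Merged: minute 95 to minute 245.
Length: 150 minutes.

150 minutes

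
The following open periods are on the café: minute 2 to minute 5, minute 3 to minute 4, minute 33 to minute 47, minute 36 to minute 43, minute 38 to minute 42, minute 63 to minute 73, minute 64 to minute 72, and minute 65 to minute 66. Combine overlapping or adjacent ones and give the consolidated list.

minute 3 to minute 4 overlaps/touches minute 2 to minute 5 → extend to minute 2 to minute 5.
minute 33 to minute 47 is disjoint → start new block.
minute 36 to minute 43 overlaps/touches minute 33 to minute 47 → extend to minute 33 to minute 47.
minute 38 to minute 42 overlaps/touches minute 33 to minute 47 → extend to minute 33 to minute 47.
minute 63 to minute 73 is disjoint → start new block.
minute 64 to minute 72 overlaps/touches minute 63 to minute 73 → extend to minute 63 to minute 73.
minute 65 to minute 66 overlaps/touches minute 63 to minute 73 → extend to minute 63 to minute 73.

minute 2 to minute 5, minute 33 to minute 47, minute 63 to minute 73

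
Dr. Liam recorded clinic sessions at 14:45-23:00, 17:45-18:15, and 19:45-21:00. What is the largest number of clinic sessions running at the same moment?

Sweep endpoints in order; track running count of active intervals.
Peak of 2 reached at 17:45.

2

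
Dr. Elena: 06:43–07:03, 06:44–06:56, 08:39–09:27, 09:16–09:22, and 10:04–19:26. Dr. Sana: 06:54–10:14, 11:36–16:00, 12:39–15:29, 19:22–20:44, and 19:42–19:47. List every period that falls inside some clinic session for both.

A, merged: 06:43-07:03, 08:39-09:27, 10:04-19:26.
B, merged: 06:54-10:14, 11:36-16:00, 19:22-20:44.
06:43-07:03 overlaps B on 06:54-07:03.
08:39-09:27 overlaps B on 08:39-09:27.
10:04-19:26 overlaps B on 10:04-10:14, 11:36-16:00, 19:22-19:26.

06:54-07:03, 08:39-09:27, 10:04-10:14, 11:36-16:00, 19:22-19:26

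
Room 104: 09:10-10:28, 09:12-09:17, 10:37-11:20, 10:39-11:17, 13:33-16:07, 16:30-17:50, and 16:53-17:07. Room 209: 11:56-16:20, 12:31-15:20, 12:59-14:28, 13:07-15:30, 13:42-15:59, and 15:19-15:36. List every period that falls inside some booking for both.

13:33-16:07

First set merges to 09:10-10:28, 10:37-11:20, 13:33-16:07, 16:30-17:50.
Second set merges to 11:56-16:20.
09:10-10:28 meets no B interval.
10:37-11:20 meets no B interval.
13:33-16:07 ∩ B → 13:33-16:07.
16:30-17:50 meets no B interval.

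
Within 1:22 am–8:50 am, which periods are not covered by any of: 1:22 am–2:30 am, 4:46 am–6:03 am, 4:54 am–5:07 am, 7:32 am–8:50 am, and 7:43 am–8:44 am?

2:30 am–4:46 am, 6:03 am–7:32 am

After merging, the occupied span is 1:22 am–2:30 am, 4:46 am–6:03 am, 7:32 am–8:50 am.
Complement within 1:22 am–8:50 am: 2:30 am–4:46 am, 6:03 am–7:32 am.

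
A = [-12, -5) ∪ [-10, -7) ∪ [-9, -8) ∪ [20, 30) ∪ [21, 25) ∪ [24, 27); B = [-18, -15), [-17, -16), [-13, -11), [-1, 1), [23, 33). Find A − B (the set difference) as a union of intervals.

First set merges to [-12, -5), [20, 30).
Second set merges to [-18, -15), [-13, -11), [-1, 1), [23, 33).
[-12, -5) with B removed leaves [-11, -5).
[20, 30) with B removed leaves [20, 23).

[-11, -5) ∪ [20, 23)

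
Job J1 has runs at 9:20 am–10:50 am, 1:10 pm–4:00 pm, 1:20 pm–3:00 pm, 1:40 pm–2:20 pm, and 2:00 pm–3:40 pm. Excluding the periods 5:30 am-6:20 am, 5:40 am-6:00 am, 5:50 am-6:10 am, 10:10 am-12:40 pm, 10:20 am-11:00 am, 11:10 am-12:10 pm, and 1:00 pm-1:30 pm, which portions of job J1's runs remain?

A, merged: 9:20 am-10:50 am, 1:10 pm-4:00 pm.
B, merged: 5:30 am-6:20 am, 10:10 am-12:40 pm, 1:00 pm-1:30 pm.
9:20 am-10:50 am \ B = 9:20 am-10:10 am.
1:10 pm-4:00 pm \ B = 1:30 pm-4:00 pm.

9:20 am-10:10 am, 1:30 pm-4:00 pm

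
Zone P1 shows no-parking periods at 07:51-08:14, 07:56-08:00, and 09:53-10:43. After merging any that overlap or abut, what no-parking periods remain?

07:56-08:00 overlaps/touches 07:51-08:14 → extend to 07:51-08:14.
09:53-10:43 is disjoint → start new block.

07:51-08:14, 09:53-10:43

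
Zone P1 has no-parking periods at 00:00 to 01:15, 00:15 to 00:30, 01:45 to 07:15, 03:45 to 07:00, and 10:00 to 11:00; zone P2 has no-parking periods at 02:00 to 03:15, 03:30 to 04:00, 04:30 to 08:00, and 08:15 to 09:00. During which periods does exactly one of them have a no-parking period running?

00:00–01:15, 01:45–02:00, 03:15–03:30, 04:00–04:30, 07:15–08:00, 08:15–09:00, 10:00–11:00

First set merges to 00:00–01:15, 01:45–07:15, 10:00–11:00.
A \ B = 00:00–01:15, 01:45–02:00, 03:15–03:30, 04:00–04:30, 10:00–11:00.
B \ A = 07:15–08:00, 08:15–09:00.
Union of the two gives the symmetric difference.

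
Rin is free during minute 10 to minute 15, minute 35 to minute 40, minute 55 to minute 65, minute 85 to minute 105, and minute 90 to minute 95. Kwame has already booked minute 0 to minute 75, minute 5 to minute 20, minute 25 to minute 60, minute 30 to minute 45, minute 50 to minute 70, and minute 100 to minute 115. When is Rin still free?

Merge the first list: minute 10 to minute 15, minute 35 to minute 40, minute 55 to minute 65, minute 85 to minute 105.
Merge the second list: minute 0 to minute 75, minute 100 to minute 115.
minute 10 to minute 15 lies entirely inside B → drops out.
minute 35 to minute 40 lies entirely inside B → drops out.
minute 55 to minute 65 lies entirely inside B → drops out.
minute 85 to minute 105 with B removed leaves minute 85 to minute 100.

minute 85 to minute 100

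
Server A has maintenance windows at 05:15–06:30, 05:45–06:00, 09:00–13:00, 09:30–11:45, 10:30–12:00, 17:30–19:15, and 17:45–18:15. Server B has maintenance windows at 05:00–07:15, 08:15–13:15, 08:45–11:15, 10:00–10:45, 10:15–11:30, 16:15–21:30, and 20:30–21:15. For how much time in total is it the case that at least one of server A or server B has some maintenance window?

First set merges to 05:15–06:30, 09:00–13:00, 17:30–19:15.
Second set merges to 05:00–07:15, 08:15–13:15, 16:15–21:30.
A ∪ B = 05:00–07:15, 08:15–13:15, 16:15–21:30.
Total: 2 h 15 min + 5 h + 5 h 15 min = 12 h 30 min.

12 h 30 min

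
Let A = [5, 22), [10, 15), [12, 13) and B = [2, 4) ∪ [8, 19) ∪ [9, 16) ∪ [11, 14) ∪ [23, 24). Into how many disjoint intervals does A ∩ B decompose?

1

Merge the first list: [5, 22).
Merge the second list: [2, 4), [8, 19), [23, 24).
A ∩ B = [8, 19).
That is 1 disjoint piece.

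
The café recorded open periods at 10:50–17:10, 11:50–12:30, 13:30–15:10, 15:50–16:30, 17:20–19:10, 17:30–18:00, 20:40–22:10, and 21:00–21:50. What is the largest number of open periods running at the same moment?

Sweep endpoints in order; track running count of active intervals.
Peak of 2 reached at 11:50.

2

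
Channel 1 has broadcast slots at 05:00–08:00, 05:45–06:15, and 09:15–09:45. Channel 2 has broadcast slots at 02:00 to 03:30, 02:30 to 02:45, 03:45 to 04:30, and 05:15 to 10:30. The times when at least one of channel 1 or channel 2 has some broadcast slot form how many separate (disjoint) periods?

3

First set merges to 05:00–08:00, 09:15–09:45.
Second set merges to 02:00–03:30, 03:45–04:30, 05:15–10:30.
A ∪ B = 02:00–03:30, 03:45–04:30, 05:00–10:30.
That is 3 disjoint pieces.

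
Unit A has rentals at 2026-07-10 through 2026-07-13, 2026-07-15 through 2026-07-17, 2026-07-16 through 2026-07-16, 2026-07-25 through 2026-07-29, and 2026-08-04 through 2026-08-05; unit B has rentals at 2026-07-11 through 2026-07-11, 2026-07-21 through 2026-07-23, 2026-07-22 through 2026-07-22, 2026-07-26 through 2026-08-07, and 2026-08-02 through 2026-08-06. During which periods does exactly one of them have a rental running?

A, merged: 2026-07-10 through 2026-07-13, 2026-07-15 through 2026-07-17, 2026-07-25 through 2026-07-29, 2026-08-04 through 2026-08-05.
B, merged: 2026-07-11 through 2026-07-11, 2026-07-21 through 2026-07-23, 2026-07-26 through 2026-08-07.
Only in the first: 2026-07-10 through 2026-07-10, 2026-07-12 through 2026-07-13, 2026-07-15 through 2026-07-17, 2026-07-25 through 2026-07-25.
Only in the second: 2026-07-21 through 2026-07-23, 2026-07-30 through 2026-08-03, 2026-08-06 through 2026-08-07.
Together these are the periods covered by exactly one.

2026-07-10 through 2026-07-10, 2026-07-12 through 2026-07-13, 2026-07-15 through 2026-07-17, 2026-07-21 through 2026-07-23, 2026-07-25 through 2026-07-25, 2026-07-30 through 2026-08-03, 2026-08-06 through 2026-08-07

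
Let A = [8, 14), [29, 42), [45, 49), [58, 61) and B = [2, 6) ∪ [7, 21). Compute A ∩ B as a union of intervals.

[8, 14) overlaps B on [8, 14).
[29, 42) falls entirely outside B.
[45, 49) falls entirely outside B.
[58, 61) falls entirely outside B.

[8, 14)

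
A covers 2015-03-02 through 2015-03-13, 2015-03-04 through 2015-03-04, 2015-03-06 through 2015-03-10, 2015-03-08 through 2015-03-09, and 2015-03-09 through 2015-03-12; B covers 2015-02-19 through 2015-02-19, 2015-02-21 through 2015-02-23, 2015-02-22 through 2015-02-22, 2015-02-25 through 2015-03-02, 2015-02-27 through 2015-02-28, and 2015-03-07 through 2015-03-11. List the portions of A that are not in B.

First set merges to 2015-03-02 through 2015-03-13.
Second set merges to 2015-02-19 through 2015-02-19, 2015-02-21 through 2015-02-23, 2015-02-25 through 2015-03-02, 2015-03-07 through 2015-03-11.
2015-03-02 through 2015-03-13 minus B → 2015-03-03 through 2015-03-06, 2015-03-12 through 2015-03-13.

2015-03-03 through 2015-03-06, 2015-03-12 through 2015-03-13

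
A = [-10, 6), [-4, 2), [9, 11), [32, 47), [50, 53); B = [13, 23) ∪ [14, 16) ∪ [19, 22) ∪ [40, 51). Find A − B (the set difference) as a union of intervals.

Merge the first list: [-10, 6), [9, 11), [32, 47), [50, 53).
Merge the second list: [13, 23), [40, 51).
[-10, 6): nothing removed.
[9, 11): nothing removed.
[32, 47) \ B = [32, 40).
[50, 53) \ B = [51, 53).

[-10, 6) ∪ [9, 11) ∪ [32, 40) ∪ [51, 53)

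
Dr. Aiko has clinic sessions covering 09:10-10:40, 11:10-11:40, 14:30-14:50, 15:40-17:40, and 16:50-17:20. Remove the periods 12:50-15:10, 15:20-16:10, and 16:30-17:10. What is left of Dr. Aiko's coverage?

A, merged: 09:10–10:40, 11:10–11:40, 14:30–14:50, 15:40–17:40.
09:10–10:40 is untouched.
11:10–11:40 is untouched.
14:30–14:50 lies entirely inside B → drops out.
15:40–17:40 with B removed leaves 16:10–16:30, 17:10–17:40.

09:10–10:40, 11:10–11:40, 16:10–16:30, 17:10–17:40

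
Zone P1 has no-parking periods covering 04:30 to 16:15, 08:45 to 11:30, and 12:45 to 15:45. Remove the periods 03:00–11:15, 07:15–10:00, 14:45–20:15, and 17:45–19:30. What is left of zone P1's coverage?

11:15–14:45

Merge the first list: 04:30–16:15.
Merge the second list: 03:00–11:15, 14:45–20:15.
04:30–16:15 \ B = 11:15–14:45.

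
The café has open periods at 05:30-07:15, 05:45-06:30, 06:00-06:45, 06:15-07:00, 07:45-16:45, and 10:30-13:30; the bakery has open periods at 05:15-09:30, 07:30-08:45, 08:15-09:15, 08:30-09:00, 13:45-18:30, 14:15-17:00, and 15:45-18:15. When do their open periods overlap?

05:30-07:15, 07:45-09:30, 13:45-16:45

A, merged: 05:30-07:15, 07:45-16:45.
B, merged: 05:15-09:30, 13:45-18:30.
05:30-07:15 overlaps B on 05:30-07:15.
07:45-16:45 overlaps B on 07:45-09:30, 13:45-16:45.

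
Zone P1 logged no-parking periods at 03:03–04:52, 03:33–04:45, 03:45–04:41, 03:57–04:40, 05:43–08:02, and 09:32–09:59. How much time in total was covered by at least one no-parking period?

4 h 35 min

Merged: 03:03-04:52, 05:43-08:02, 09:32-09:59.
Lengths: 1 h 49 min + 2 h 19 min + 27 min = 4 h 35 min.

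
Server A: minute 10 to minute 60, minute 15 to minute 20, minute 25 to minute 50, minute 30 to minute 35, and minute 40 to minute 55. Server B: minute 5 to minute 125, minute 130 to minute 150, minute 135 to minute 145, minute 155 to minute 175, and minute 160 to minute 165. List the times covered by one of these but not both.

First set merges to minute 10 to minute 60.
Second set merges to minute 5 to minute 125, minute 130 to minute 150, minute 155 to minute 175.
A but not B: none.
B but not A: minute 5 to minute 10, minute 60 to minute 125, minute 130 to minute 150, minute 155 to minute 175.
Combining gives A △ B.

minute 5 to minute 10, minute 60 to minute 125, minute 130 to minute 150, minute 155 to minute 175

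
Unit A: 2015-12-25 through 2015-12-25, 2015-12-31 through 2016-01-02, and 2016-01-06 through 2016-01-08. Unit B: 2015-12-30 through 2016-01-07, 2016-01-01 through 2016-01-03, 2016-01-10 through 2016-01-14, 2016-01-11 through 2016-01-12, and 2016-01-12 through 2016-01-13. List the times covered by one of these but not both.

2015-12-25 through 2015-12-25, 2015-12-30 through 2015-12-30, 2016-01-03 through 2016-01-05, 2016-01-08 through 2016-01-08, 2016-01-10 through 2016-01-14

Second set merges to 2015-12-30 through 2016-01-07, 2016-01-10 through 2016-01-14.
Only in the first: 2015-12-25 through 2015-12-25, 2016-01-08 through 2016-01-08.
Only in the second: 2015-12-30 through 2015-12-30, 2016-01-03 through 2016-01-05, 2016-01-10 through 2016-01-14.
Together these are the periods covered by exactly one.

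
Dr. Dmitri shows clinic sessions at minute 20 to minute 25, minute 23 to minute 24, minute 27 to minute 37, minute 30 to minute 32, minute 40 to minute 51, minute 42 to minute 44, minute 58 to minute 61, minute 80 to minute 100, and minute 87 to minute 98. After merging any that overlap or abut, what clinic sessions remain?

minute 23 to minute 24 overlaps/touches minute 20 to minute 25 → extend to minute 20 to minute 25.
minute 27 to minute 37 is disjoint → start new block.
minute 30 to minute 32 overlaps/touches minute 27 to minute 37 → extend to minute 27 to minute 37.
minute 40 to minute 51 is disjoint → start new block.
minute 42 to minute 44 overlaps/touches minute 40 to minute 51 → extend to minute 40 to minute 51.
minute 58 to minute 61 is disjoint → start new block.
minute 80 to minute 100 is disjoint → start new block.
minute 87 to minute 98 overlaps/touches minute 80 to minute 100 → extend to minute 80 to minute 100.

minute 20 to minute 25, minute 27 to minute 37, minute 40 to minute 51, minute 58 to minute 61, minute 80 to minute 100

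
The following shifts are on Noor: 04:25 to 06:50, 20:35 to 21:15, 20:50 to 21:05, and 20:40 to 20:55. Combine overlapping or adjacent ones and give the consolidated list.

04:25–06:50, 20:35–21:15

Sort by start: 04:25–06:50, 20:35–21:15, 20:40–20:55, 20:50–21:05.
20:35–21:15 is disjoint → start new block.
20:40–20:55 overlaps/touches 20:35–21:15 → extend to 20:35–21:15.
20:50–21:05 overlaps/touches 20:35–21:15 → extend to 20:35–21:15.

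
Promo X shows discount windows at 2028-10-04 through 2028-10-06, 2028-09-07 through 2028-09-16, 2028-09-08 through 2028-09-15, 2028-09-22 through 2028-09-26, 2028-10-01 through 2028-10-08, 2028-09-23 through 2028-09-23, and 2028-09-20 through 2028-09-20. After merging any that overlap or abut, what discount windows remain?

Sort by start: 2028-09-07 through 2028-09-16, 2028-09-08 through 2028-09-15, 2028-09-20 through 2028-09-20, 2028-09-22 through 2028-09-26, 2028-09-23 through 2028-09-23, 2028-10-01 through 2028-10-08, 2028-10-04 through 2028-10-06.
2028-09-08 through 2028-09-15 overlaps/touches 2028-09-07 through 2028-09-16 → extend to 2028-09-07 through 2028-09-16.
2028-09-20 through 2028-09-20 is disjoint → start new block.
2028-09-22 through 2028-09-26 is disjoint → start new block.
2028-09-23 through 2028-09-23 overlaps/touches 2028-09-22 through 2028-09-26 → extend to 2028-09-22 through 2028-09-26.
2028-10-01 through 2028-10-08 is disjoint → start new block.
2028-10-04 through 2028-10-06 overlaps/touches 2028-10-01 through 2028-10-08 → extend to 2028-10-01 through 2028-10-08.

2028-09-07 through 2028-09-16, 2028-09-20 through 2028-09-20, 2028-09-22 through 2028-09-26, 2028-10-01 through 2028-10-08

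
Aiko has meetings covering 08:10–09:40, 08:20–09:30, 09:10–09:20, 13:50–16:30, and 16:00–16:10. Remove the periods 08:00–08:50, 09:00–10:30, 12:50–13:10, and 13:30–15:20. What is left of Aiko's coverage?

A, merged: 08:10–09:40, 13:50–16:30.
08:10–09:40 \ B = 08:50–09:00.
13:50–16:30 \ B = 15:20–16:30.

08:50–09:00, 15:20–16:30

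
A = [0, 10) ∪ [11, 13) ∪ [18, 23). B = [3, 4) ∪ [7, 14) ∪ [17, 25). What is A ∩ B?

[0, 10) ∩ B → [3, 4), [7, 10).
[11, 13) ∩ B → [11, 13).
[18, 23) ∩ B → [18, 23).

[3, 4) ∪ [7, 10) ∪ [11, 13) ∪ [18, 23)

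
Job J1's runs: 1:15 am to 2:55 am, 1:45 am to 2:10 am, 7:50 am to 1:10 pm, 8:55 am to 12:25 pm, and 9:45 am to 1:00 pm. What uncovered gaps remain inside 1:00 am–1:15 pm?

After merging, the occupied span is 1:15 am-2:55 am, 7:50 am-1:10 pm.
Complement within 1:00 am-1:15 pm: 1:00 am-1:15 am, 2:55 am-7:50 am, 1:10 pm-1:15 pm.

1:00 am-1:15 am, 2:55 am-7:50 am, 1:10 pm-1:15 pm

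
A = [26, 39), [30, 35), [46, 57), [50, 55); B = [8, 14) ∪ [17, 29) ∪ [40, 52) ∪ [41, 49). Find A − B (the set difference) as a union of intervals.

A, merged: [26, 39), [46, 57).
B, merged: [8, 14), [17, 29), [40, 52).
[26, 39) with B removed leaves [29, 39).
[46, 57) with B removed leaves [52, 57).

[29, 39) ∪ [52, 57)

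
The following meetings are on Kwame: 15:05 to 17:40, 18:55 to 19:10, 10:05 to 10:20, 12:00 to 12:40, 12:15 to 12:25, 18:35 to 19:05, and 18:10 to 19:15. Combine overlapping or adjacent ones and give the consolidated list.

Sort by start: 10:05–10:20, 12:00–12:40, 12:15–12:25, 15:05–17:40, 18:10–19:15, 18:35–19:05, 18:55–19:10.
12:00–12:40 is disjoint → start new block.
12:15–12:25 overlaps/touches 12:00–12:40 → extend to 12:00–12:40.
15:05–17:40 is disjoint → start new block.
18:10–19:15 is disjoint → start new block.
18:35–19:05 overlaps/touches 18:10–19:15 → extend to 18:10–19:15.
18:55–19:10 overlaps/touches 18:10–19:15 → extend to 18:10–19:15.

10:05–10:20, 12:00–12:40, 15:05–17:40, 18:10–19:15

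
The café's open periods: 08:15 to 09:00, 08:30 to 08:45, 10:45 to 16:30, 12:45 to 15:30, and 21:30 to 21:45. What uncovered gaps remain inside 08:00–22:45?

The merged coverage is 08:15-09:00, 10:45-16:30, 21:30-21:45.
Gaps within 08:00-22:45: 08:00-08:15, 09:00-10:45, 16:30-21:30, 21:45-22:45.

08:00-08:15, 09:00-10:45, 16:30-21:30, 21:45-22:45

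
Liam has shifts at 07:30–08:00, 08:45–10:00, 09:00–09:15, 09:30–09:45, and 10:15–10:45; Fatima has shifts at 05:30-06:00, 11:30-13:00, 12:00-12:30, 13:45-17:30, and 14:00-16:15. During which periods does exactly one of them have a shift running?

Merge the first list: 07:30–08:00, 08:45–10:00, 10:15–10:45.
Merge the second list: 05:30–06:00, 11:30–13:00, 13:45–17:30.
A \ B = 07:30–08:00, 08:45–10:00, 10:15–10:45.
B \ A = 05:30–06:00, 11:30–13:00, 13:45–17:30.
Union of the two gives the symmetric difference.

05:30–06:00, 07:30–08:00, 08:45–10:00, 10:15–10:45, 11:30–13:00, 13:45–17:30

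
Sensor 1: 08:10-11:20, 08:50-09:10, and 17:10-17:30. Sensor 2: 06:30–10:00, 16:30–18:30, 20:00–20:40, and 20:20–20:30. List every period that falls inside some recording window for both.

Merge the first list: 08:10-11:20, 17:10-17:30.
Merge the second list: 06:30-10:00, 16:30-18:30, 20:00-20:40.
08:10-11:20 meets the second set on 08:10-10:00.
17:10-17:30 meets the second set on 17:10-17:30.

08:10-10:00, 17:10-17:30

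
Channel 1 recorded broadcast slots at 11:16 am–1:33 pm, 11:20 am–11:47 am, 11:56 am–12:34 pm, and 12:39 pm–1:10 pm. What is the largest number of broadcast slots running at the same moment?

2

At 11:20 am, 2 of the intervals are simultaneously active.
No point has more.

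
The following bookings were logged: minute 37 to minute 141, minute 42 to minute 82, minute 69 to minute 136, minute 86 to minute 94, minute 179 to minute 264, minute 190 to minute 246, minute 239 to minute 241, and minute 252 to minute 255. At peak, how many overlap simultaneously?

3

At minute 69, 3 of the intervals are simultaneously active.
No point has more.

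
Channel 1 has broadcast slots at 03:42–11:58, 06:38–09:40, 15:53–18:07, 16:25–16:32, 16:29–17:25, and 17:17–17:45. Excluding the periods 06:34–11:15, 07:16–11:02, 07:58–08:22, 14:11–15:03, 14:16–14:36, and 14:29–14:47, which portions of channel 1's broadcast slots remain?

Merge the first list: 03:42–11:58, 15:53–18:07.
Merge the second list: 06:34–11:15, 14:11–15:03.
03:42–11:58 minus B → 03:42–06:34, 11:15–11:58.
15:53–18:07: no B overlap → unchanged.

03:42–06:34, 11:15–11:58, 15:53–18:07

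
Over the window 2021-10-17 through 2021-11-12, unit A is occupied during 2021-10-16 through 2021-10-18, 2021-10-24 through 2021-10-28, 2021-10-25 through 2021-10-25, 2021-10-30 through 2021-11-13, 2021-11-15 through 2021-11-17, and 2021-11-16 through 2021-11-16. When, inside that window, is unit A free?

The merged coverage is 2021-10-16 through 2021-10-18, 2021-10-24 through 2021-10-28, 2021-10-30 through 2021-11-13, 2021-11-15 through 2021-11-17.
Complement within 2021-10-17 through 2021-11-12: 2021-10-19 through 2021-10-23, 2021-10-29 through 2021-10-29.

2021-10-19 through 2021-10-23, 2021-10-29 through 2021-10-29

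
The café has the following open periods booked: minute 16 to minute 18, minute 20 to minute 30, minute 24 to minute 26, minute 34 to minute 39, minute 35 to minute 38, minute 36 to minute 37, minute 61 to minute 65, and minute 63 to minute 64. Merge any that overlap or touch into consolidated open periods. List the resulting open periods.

minute 20 to minute 30 is disjoint → start new block.
minute 24 to minute 26 overlaps/touches minute 20 to minute 30 → extend to minute 20 to minute 30.
minute 34 to minute 39 is disjoint → start new block.
minute 35 to minute 38 overlaps/touches minute 34 to minute 39 → extend to minute 34 to minute 39.
minute 36 to minute 37 overlaps/touches minute 34 to minute 39 → extend to minute 34 to minute 39.
minute 61 to minute 65 is disjoint → start new block.
minute 63 to minute 64 overlaps/touches minute 61 to minute 65 → extend to minute 61 to minute 65.

minute 16 to minute 18, minute 20 to minute 30, minute 34 to minute 39, minute 61 to minute 65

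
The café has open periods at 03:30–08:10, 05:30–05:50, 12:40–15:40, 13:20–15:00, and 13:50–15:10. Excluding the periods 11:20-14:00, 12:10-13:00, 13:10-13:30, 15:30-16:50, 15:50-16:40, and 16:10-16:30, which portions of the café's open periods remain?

03:30-08:10, 14:00-15:30

Merge the first list: 03:30-08:10, 12:40-15:40.
Merge the second list: 11:20-14:00, 15:30-16:50.
03:30-08:10 is untouched.
12:40-15:40 with B removed leaves 14:00-15:30.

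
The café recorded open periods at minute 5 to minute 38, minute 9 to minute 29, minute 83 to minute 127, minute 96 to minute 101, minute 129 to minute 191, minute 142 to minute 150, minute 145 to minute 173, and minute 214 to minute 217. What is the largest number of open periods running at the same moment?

3

At minute 145, 3 of the intervals are simultaneously active.
No point has more.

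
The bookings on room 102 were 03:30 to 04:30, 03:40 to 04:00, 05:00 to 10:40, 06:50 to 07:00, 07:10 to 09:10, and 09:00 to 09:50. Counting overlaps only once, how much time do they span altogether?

6 h 40 min

Merged: 03:30–04:30, 05:00–10:40.
Lengths: 1 h + 5 h 40 min = 6 h 40 min.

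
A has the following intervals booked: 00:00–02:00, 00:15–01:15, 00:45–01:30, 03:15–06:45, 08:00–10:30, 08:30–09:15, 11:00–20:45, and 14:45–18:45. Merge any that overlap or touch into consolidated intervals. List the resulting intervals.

00:00–02:00, 03:15–06:45, 08:00–10:30, 11:00–20:45

00:15–01:15 overlaps/touches 00:00–02:00 → extend to 00:00–02:00.
00:45–01:30 overlaps/touches 00:00–02:00 → extend to 00:00–02:00.
03:15–06:45 is disjoint → start new block.
08:00–10:30 is disjoint → start new block.
08:30–09:15 overlaps/touches 08:00–10:30 → extend to 08:00–10:30.
11:00–20:45 is disjoint → start new block.
14:45–18:45 overlaps/touches 11:00–20:45 → extend to 11:00–20:45.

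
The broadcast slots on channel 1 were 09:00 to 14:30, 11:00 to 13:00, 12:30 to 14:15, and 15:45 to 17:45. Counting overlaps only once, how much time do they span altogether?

7 h 30 min

Merged: 09:00–14:30, 15:45–17:45.
Lengths: 5 h 30 min + 2 h = 7 h 30 min.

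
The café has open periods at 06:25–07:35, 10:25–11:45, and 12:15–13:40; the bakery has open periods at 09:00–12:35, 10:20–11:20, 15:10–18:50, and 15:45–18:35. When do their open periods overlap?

10:25–11:45, 12:15–12:35

B, merged: 09:00–12:35, 15:10–18:50.
06:25–07:35 meets no B interval.
10:25–11:45 ∩ B → 10:25–11:45.
12:15–13:40 ∩ B → 12:15–12:35.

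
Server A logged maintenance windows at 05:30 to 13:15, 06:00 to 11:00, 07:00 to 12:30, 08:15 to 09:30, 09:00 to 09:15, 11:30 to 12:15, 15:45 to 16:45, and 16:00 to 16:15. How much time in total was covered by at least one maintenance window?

Merged: 05:30–13:15, 15:45–16:45.
Lengths: 7 h 45 min + 1 h = 8 h 45 min.

8 h 45 min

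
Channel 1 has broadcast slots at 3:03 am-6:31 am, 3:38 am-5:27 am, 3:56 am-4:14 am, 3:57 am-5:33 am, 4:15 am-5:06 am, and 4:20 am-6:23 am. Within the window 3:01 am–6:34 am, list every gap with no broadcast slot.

3:01 am-3:03 am, 6:31 am-6:34 am

Covered (merged): 3:03 am-6:31 am.
Complement within 3:01 am-6:34 am: 3:01 am-3:03 am, 6:31 am-6:34 am.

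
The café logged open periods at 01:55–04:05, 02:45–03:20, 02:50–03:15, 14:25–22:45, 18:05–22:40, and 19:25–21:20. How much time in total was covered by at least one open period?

Merged: 01:55–04:05, 14:25–22:45.
Lengths: 2 h 10 min + 8 h 20 min = 10 h 30 min.

10 h 30 min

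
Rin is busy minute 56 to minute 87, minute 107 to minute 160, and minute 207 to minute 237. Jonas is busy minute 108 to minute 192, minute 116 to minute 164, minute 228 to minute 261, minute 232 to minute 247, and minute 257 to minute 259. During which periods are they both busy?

minute 108 to minute 160, minute 228 to minute 237

Second set merges to minute 108 to minute 192, minute 228 to minute 261.
minute 56 to minute 87 falls entirely outside B.
minute 107 to minute 160 overlaps B on minute 108 to minute 160.
minute 207 to minute 237 overlaps B on minute 228 to minute 237.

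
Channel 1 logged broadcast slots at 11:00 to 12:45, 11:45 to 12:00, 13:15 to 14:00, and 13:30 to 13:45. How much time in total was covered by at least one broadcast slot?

2 h 30 min

Merged: 11:00–12:45, 13:15–14:00.
Lengths: 1 h 45 min + 45 min = 2 h 30 min.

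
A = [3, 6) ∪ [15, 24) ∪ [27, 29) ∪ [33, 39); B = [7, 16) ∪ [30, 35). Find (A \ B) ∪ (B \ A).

Only in the first: [3, 6), [16, 24), [27, 29), [35, 39).
Only in the second: [7, 15), [30, 33).
Together these are the periods covered by exactly one.

[3, 6) ∪ [7, 15) ∪ [16, 24) ∪ [27, 29) ∪ [30, 33) ∪ [35, 39)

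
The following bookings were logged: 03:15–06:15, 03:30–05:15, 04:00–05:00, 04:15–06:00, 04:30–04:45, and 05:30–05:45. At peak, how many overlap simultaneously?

Sweep endpoints in order; track running count of active intervals.
Peak of 5 reached at 04:30.

5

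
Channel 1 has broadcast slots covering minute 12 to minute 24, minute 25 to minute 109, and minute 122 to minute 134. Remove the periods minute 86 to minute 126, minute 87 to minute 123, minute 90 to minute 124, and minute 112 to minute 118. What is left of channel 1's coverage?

Merge the second list: minute 86 to minute 126.
minute 12 to minute 24 is untouched.
minute 25 to minute 109 with B removed leaves minute 25 to minute 86.
minute 122 to minute 134 with B removed leaves minute 126 to minute 134.

minute 12 to minute 24, minute 25 to minute 86, minute 126 to minute 134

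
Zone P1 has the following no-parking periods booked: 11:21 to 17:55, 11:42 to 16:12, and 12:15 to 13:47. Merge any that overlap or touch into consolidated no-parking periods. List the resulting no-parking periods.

11:42–16:12 overlaps/touches 11:21–17:55 → extend to 11:21–17:55.
12:15–13:47 overlaps/touches 11:21–17:55 → extend to 11:21–17:55.

11:21–17:55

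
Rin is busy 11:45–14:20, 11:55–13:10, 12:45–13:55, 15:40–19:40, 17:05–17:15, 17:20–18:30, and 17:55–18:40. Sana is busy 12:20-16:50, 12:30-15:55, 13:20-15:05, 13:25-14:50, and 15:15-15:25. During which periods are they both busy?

12:20–14:20, 15:40–16:50

A, merged: 11:45–14:20, 15:40–19:40.
B, merged: 12:20–16:50.
11:45–14:20 overlaps B on 12:20–14:20.
15:40–19:40 overlaps B on 15:40–16:50.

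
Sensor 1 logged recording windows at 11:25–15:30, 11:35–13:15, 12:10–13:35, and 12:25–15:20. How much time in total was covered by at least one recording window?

4 h 5 min

Merged: 11:25-15:30.
Length: 4 h 5 min.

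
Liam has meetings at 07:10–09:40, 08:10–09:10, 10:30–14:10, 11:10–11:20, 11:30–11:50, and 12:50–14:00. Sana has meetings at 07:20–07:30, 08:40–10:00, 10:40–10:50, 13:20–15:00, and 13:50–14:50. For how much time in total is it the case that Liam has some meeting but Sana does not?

4 h

First set merges to 07:10–09:40, 10:30–14:10.
Second set merges to 07:20–07:30, 08:40–10:00, 10:40–10:50, 13:20–15:00.
A \ B = 07:10–07:20, 07:30–08:40, 10:30–10:40, 10:50–13:20.
Total: 10 min + 1 h 10 min + 10 min + 2 h 30 min = 4 h.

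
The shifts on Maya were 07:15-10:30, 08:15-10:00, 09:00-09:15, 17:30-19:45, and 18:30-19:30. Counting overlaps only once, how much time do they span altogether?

5 h 30 min

Merged: 07:15-10:30, 17:30-19:45.
Lengths: 3 h 15 min + 2 h 15 min = 5 h 30 min.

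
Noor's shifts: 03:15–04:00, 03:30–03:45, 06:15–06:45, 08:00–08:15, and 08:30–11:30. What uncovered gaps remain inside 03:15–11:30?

04:00–06:15, 06:45–08:00, 08:15–08:30

The merged coverage is 03:15–04:00, 06:15–06:45, 08:00–08:15, 08:30–11:30.
Complement within 03:15–11:30: 04:00–06:15, 06:45–08:00, 08:15–08:30.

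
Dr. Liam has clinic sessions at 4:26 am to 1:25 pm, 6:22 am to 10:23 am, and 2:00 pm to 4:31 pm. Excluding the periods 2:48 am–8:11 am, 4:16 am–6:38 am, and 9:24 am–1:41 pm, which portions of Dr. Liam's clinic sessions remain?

8:11 am–9:24 am, 2:00 pm–4:31 pm

A, merged: 4:26 am–1:25 pm, 2:00 pm–4:31 pm.
B, merged: 2:48 am–8:11 am, 9:24 am–1:41 pm.
4:26 am–1:25 pm minus B → 8:11 am–9:24 am.
2:00 pm–4:31 pm: no B overlap → unchanged.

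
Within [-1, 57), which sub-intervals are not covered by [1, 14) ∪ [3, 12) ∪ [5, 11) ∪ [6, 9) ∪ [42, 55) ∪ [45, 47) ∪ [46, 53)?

[-1, 1) ∪ [14, 42) ∪ [55, 57)

The merged coverage is [1, 14), [42, 55).
Complement within [-1, 57): [-1, 1), [14, 42), [55, 57).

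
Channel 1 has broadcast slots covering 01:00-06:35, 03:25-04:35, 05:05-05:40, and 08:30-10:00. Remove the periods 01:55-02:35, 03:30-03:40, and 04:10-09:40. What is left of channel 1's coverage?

01:00–01:55, 02:35–03:30, 03:40–04:10, 09:40–10:00

A, merged: 01:00–06:35, 08:30–10:00.
01:00–06:35 with B removed leaves 01:00–01:55, 02:35–03:30, 03:40–04:10.
08:30–10:00 with B removed leaves 09:40–10:00.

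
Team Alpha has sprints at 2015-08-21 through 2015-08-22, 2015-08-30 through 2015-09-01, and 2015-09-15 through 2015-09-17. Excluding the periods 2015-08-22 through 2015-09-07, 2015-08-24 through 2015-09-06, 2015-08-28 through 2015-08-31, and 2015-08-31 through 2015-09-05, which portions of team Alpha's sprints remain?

2015-08-21 through 2015-08-21, 2015-09-15 through 2015-09-17

Second set merges to 2015-08-22 through 2015-09-07.
2015-08-21 through 2015-08-22 minus B → 2015-08-21 through 2015-08-21.
2015-08-30 through 2015-09-01: fully covered by B → removed.
2015-09-15 through 2015-09-17: no B overlap → unchanged.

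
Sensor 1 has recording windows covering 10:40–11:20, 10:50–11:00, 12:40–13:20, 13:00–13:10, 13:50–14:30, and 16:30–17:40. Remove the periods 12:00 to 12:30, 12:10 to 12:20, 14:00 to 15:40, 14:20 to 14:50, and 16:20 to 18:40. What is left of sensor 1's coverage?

A, merged: 10:40–11:20, 12:40–13:20, 13:50–14:30, 16:30–17:40.
B, merged: 12:00–12:30, 14:00–15:40, 16:20–18:40.
10:40–11:20 is untouched.
12:40–13:20 is untouched.
13:50–14:30 with B removed leaves 13:50–14:00.
16:30–17:40 lies entirely inside B → drops out.

10:40–11:20, 12:40–13:20, 13:50–14:00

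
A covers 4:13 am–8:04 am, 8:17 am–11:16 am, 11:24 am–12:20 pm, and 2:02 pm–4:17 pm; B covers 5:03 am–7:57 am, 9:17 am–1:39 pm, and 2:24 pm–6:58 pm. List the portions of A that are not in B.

4:13 am–5:03 am, 7:57 am–8:04 am, 8:17 am–9:17 am, 2:02 pm–2:24 pm

4:13 am–8:04 am with B removed leaves 4:13 am–5:03 am, 7:57 am–8:04 am.
8:17 am–11:16 am with B removed leaves 8:17 am–9:17 am.
11:24 am–12:20 pm lies entirely inside B → drops out.
2:02 pm–4:17 pm with B removed leaves 2:02 pm–2:24 pm.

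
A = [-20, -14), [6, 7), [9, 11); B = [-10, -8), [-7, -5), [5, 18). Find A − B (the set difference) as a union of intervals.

[-20, -14): no B overlap → unchanged.
[6, 7): fully covered by B → removed.
[9, 11): fully covered by B → removed.

[-20, -14)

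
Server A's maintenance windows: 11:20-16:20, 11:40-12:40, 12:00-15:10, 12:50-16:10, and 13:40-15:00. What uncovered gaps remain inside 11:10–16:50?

After merging, the occupied span is 11:20-16:20.
Complement within 11:10-16:50: 11:10-11:20, 16:20-16:50.

11:10-11:20, 16:20-16:50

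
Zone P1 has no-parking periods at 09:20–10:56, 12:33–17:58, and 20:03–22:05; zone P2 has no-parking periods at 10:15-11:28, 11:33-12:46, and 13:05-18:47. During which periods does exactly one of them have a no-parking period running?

Only in the first: 09:20–10:15, 12:46–13:05, 20:03–22:05.
Only in the second: 10:56–11:28, 11:33–12:33, 17:58–18:47.
Together these are the periods covered by exactly one.

09:20–10:15, 10:56–11:28, 11:33–12:33, 12:46–13:05, 17:58–18:47, 20:03–22:05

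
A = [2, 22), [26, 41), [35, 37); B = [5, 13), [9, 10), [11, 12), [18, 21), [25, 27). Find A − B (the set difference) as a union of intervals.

A, merged: [2, 22), [26, 41).
B, merged: [5, 13), [18, 21), [25, 27).
[2, 22) minus B → [2, 5), [13, 18), [21, 22).
[26, 41) minus B → [27, 41).

[2, 5) ∪ [13, 18) ∪ [21, 22) ∪ [27, 41)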